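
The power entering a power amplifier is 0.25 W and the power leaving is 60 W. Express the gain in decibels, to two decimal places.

Power ratio → dB uses the 10·log₁₀ form:
10·log₁₀(60/0.25) = 10·log₁₀(240.0) = 23.80 dB.

23.80 dB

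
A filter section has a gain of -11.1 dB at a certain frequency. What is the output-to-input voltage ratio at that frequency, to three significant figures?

Voltage ratio = 10^(dB/20).
10^(-11.1/20) = 10^(-0.5550) = 0.279.

0.279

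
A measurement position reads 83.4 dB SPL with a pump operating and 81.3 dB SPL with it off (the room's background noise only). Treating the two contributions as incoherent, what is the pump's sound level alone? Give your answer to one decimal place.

79.2 dB SPL

Remove the background by subtracting linear intensities:
L_src = 10·log₁₀(10^(83.4/10) − 10^(81.3/10)) = 10·log₁₀(83880000) = 79.2 dB SPL.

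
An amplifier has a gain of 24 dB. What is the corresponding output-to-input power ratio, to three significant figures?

251

Power ratio = 10^(dB/10).
10^(24/10) = 10^(2.400) = 251.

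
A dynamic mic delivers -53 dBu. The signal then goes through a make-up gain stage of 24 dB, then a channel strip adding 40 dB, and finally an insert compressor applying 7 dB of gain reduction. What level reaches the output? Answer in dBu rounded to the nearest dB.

+4 dBu

In dB, series stages simply add:
-53 + 24 + 40 − 7 = +4 dBu.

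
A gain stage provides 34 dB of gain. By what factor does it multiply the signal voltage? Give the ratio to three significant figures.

Voltage ratio = 10^(dB/20).
10^(34/20) = 10^(1.700) = 50.1.

50.1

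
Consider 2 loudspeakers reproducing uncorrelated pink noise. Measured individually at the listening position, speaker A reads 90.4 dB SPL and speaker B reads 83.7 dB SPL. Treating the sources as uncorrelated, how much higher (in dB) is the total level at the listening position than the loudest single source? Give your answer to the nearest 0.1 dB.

0.8 dB

Incoherent sources sum as intensities:
L_total = 10·log₁₀(10^(90.4/10) + 10^(83.7/10)) = 91.24 dB SPL.
Excess over the loudest (90.4 dB): 91.24 − 90.4 = 0.8 dB.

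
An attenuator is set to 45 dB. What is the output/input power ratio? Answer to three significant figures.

Power ratio = 10^(dB/10).
10^(-45/10) = 10^(-4.500) = 0.0000316.

0.0000316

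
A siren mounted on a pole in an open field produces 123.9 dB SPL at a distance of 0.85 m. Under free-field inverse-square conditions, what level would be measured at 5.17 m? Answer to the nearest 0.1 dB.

108.2 dB SPL

For a point source in a free field, ΔL = −20·log₁₀(d₂/d₁).
ΔL = −20·log₁₀(5.17/0.85) = -15.68 dB, so L₂ = 123.9 + (-15.68) = 108.2 dB SPL.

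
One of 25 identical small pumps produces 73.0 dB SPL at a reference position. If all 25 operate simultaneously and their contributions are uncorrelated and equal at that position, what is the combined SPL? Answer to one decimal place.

87.0 dB SPL

25 equal incoherent sources raise the level by 10·log₁₀(25) = 13.98 dB.
L_total = 73.0 + 13.98 = 87.0 dB SPL.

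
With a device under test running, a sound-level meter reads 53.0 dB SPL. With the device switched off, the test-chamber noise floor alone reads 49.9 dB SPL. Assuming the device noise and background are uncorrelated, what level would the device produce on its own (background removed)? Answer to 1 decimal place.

50.1 dB SPL

Background correction is a power subtraction:
L_src = 10·log₁₀(10^(53.0/10) − 10^(49.9/10)) = 10·log₁₀(101800) = 50.1 dB SPL.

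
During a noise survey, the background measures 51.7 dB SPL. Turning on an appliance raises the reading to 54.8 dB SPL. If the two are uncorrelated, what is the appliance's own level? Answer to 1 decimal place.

Subtract intensities: L_src = 10·log₁₀(10^(L_total/10) − 10^(L_bg/10)).
L_src = 10·log₁₀(10^(54.8/10) − 10^(51.7/10)) = 10·log₁₀(154100) = 51.9 dB SPL.

51.9 dB SPL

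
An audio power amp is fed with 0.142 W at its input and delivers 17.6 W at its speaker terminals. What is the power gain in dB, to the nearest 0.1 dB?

20.9 dB

Power is a power quantity, so gain = 10·log₁₀(P_out/P_in).
10·log₁₀(17.6/0.142) = 10·log₁₀(123.9) = 20.9 dB.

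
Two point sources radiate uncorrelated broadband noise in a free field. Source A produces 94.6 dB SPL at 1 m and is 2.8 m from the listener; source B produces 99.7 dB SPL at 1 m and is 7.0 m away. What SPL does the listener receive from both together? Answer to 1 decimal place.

87.5 dB SPL

At the listener: L_A = 94.6 − 20·log₁₀(2.8) = 85.66 dB; L_B = 99.7 − 20·log₁₀(7.0) = 82.80 dB.
Combined: 10·log₁₀(10^(85.66/10)+10^(82.80/10)) = 87.5 dB SPL.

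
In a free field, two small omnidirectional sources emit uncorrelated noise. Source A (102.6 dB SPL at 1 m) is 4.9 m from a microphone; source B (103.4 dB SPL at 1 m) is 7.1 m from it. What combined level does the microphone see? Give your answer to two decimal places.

90.76 dB SPL

At the listener: L_A = 102.6 − 20·log₁₀(4.9) = 88.796 dB; L_B = 103.4 − 20·log₁₀(7.1) = 86.375 dB.
Combined: 10·log₁₀(10^(88.796/10)+10^(86.375/10)) = 90.76 dB SPL.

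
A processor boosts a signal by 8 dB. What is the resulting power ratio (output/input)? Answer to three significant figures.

Power ratio = 10^(dB/10).
10^(8/10) = 10^(0.8000) = 6.31.

6.31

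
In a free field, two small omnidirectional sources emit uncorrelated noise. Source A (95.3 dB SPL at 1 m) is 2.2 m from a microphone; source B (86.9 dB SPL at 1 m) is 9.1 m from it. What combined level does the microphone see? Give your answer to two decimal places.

At the listener: L_A = 95.3 − 20·log₁₀(2.2) = 88.452 dB; L_B = 86.9 − 20·log₁₀(9.1) = 67.719 dB.
Combined: 10·log₁₀(10^(88.452/10)+10^(67.719/10)) = 88.49 dB SPL.

88.49 dB SPL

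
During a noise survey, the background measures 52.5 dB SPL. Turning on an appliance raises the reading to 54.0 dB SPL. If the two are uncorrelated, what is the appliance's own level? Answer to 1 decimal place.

48.7 dB SPL

Remove the background by subtracting linear intensities:
L_src = 10·log₁₀(10^(54.0/10) − 10^(52.5/10)) = 10·log₁₀(73360) = 48.7 dB SPL.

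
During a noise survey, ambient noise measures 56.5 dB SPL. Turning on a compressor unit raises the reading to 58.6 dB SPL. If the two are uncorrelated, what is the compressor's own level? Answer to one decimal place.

Subtract intensities: L_src = 10·log₁₀(10^(L_total/10) − 10^(L_bg/10)).
L_src = 10·log₁₀(10^(58.6/10) − 10^(56.5/10)) = 10·log₁₀(277800) = 54.4 dB SPL.

54.4 dB SPL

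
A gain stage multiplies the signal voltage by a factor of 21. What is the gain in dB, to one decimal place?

Voltage is an amplitude quantity, so gain = 20·log₁₀(V_out/V_in).
20·log₁₀(21) = 26.4 dB.

26.4 dB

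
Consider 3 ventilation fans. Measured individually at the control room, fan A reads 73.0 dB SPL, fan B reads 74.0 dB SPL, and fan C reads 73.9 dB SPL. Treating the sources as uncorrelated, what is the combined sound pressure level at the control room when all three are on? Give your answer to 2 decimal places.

78.43 dB SPL

Add the sources as powers (linear), then convert back to dB:
L_total = 10·log₁₀(10^(73.0/10) + 10^(74.0/10) + 10^(73.9/10)) = 10·log₁₀(69620000) = 78.43 dB SPL.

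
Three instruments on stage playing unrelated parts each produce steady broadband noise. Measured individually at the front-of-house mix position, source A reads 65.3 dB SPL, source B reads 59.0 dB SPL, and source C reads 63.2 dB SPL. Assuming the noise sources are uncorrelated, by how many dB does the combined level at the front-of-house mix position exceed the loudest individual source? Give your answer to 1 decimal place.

2.7 dB

Uncorrelated sources add in intensity (power), not in dB.
L_total = 10·log₁₀(10^(65.3/10) + 10^(59.0/10) + 10^(63.2/10)) = 67.97 dB SPL.
Excess over the loudest (65.3 dB): 67.97 − 65.3 = 2.7 dB.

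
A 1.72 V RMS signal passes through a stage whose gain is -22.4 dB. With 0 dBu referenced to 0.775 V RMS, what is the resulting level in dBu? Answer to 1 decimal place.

Input level: 20·log₁₀(1.72/0.775) = 6.92 dBu.
Output: 6.92 − 22.4 = -15.5 dBu.

-15.5 dBu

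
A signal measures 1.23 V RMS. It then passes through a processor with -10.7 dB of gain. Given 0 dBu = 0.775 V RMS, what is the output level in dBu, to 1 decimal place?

Input level: 20·log₁₀(1.23/0.775) = 4.01 dBu.
Output: 4.01 − 10.7 = -6.7 dBu.

-6.7 dBu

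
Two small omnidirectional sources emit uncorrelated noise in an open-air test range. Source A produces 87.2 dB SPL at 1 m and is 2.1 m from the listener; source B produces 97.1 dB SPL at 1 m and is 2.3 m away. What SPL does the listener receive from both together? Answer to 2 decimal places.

90.37 dB SPL

At the listener: L_A = 87.2 − 20·log₁₀(2.1) = 80.756 dB; L_B = 97.1 − 20·log₁₀(2.3) = 89.865 dB.
Combined: 10·log₁₀(10^(80.756/10)+10^(89.865/10)) = 90.37 dB SPL.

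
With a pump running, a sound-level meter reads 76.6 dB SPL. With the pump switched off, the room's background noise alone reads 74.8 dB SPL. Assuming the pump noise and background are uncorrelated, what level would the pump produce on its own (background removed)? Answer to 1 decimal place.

Background correction is a power subtraction:
L_src = 10·log₁₀(10^(76.6/10) − 10^(74.8/10)) = 10·log₁₀(15510000) = 71.9 dB SPL.

71.9 dB SPL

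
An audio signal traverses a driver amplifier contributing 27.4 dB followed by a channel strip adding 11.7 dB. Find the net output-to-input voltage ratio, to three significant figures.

90.2

Net gain = 27.4 + 11.7 = 39.1 dB.
Voltage ratio = 10^(39.1/20) = 90.2.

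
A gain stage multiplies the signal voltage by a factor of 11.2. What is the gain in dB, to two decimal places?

Voltage is an amplitude quantity, so gain = 20·log₁₀(V_out/V_in).
20·log₁₀(11.2) = 20.98 dB.

20.98 dB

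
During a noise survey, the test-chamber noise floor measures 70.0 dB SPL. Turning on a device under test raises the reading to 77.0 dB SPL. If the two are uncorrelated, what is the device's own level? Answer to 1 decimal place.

Subtract intensities: L_src = 10·log₁₀(10^(L_total/10) − 10^(L_bg/10)).
L_src = 10·log₁₀(10^(77.0/10) − 10^(70.0/10)) = 10·log₁₀(40120000) = 76.0 dB SPL.

76.0 dB SPL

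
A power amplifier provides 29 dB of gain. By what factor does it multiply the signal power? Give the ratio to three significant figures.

Power ratio = 10^(dB/10).
10^(29/10) = 10^(2.900) = 794.

794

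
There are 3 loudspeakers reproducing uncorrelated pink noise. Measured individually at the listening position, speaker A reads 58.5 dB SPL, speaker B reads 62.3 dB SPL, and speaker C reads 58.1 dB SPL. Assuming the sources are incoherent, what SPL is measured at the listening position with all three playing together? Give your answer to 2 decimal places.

Add the sources as powers (linear), then convert back to dB:
L_total = 10·log₁₀(10^(58.5/10) + 10^(62.3/10) + 10^(58.1/10)) = 10·log₁₀(3052000) = 64.85 dB SPL.

64.85 dB SPL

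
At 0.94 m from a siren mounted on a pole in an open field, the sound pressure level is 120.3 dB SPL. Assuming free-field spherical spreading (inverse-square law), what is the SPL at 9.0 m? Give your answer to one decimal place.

Free-field point source: level drops by 20·log₁₀ of the distance ratio.
ΔL = −20·log₁₀(9.0/0.94) = -19.62 dB, so L₂ = 120.3 + (-19.62) = 100.7 dB SPL.

100.7 dB SPL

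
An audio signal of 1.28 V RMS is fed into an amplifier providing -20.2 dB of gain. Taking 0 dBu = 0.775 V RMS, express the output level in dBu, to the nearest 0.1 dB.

Input level: 20·log₁₀(1.28/0.775) = 4.36 dBu.
Output: 4.36 − 20.2 = -15.8 dBu.

-15.8 dBu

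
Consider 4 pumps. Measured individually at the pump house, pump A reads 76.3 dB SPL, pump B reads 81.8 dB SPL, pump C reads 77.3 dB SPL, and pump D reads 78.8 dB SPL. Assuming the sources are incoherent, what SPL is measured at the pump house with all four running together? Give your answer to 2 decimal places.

85.10 dB SPL

Incoherent sources sum as intensities:
L_total = 10·log₁₀(10^(76.3/10) + 10^(81.8/10) + 10^(77.3/10) + 10^(78.8/10)) = 10·log₁₀(323600000) = 85.10 dB SPL.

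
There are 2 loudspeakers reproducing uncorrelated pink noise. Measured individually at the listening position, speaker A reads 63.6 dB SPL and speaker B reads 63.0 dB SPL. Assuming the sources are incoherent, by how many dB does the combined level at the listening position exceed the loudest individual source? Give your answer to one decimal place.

2.7 dB

Incoherent sources sum as intensities:
L_total = 10·log₁₀(10^(63.6/10) + 10^(63.0/10)) = 66.32 dB SPL.
Excess over the loudest (63.6 dB): 66.32 − 63.6 = 2.7 dB.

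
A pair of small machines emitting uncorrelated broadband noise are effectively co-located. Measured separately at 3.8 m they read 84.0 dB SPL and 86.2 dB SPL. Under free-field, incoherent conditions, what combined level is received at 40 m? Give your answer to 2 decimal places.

67.80 dB SPL

Combined at 3.8 m: 10·log₁₀(10^(84.0/10)+10^(86.2/10)) = 88.248 dB SPL.
Then apply −20·log₁₀(40/3.8) = -20.446 dB → 67.80 dB SPL.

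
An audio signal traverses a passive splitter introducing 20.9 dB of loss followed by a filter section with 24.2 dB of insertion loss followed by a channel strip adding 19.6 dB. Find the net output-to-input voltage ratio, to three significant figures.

Net gain = (−20.9) + (−24.2) + 19.6 = -25.5 dB.
Voltage ratio = 10^(-25.5/20) = 0.0531.

0.0531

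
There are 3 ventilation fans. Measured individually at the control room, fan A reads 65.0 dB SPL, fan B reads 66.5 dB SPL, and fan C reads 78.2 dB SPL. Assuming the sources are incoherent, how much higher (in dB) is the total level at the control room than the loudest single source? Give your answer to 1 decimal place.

Uncorrelated sources add in intensity (power), not in dB.
L_total = 10·log₁₀(10^(65.0/10) + 10^(66.5/10) + 10^(78.2/10)) = 78.67 dB SPL.
Excess over the loudest (78.2 dB): 78.67 − 78.2 = 0.5 dB.

0.5 dB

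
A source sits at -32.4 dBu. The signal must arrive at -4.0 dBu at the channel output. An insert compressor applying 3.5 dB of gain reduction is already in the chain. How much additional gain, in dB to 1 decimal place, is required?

The required make-up gain is the shortfall in the dB sum.
G = -4.0 − (-32.4) + 3.5 = 31.9 dB.

31.9 dB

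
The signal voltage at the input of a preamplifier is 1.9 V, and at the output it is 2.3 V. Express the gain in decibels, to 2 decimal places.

1.66 dB

Voltage ratio → dB uses the 20·log₁₀ form:
20·log₁₀(2.3/1.9) = 20·log₁₀(1.211) = 1.66 dB.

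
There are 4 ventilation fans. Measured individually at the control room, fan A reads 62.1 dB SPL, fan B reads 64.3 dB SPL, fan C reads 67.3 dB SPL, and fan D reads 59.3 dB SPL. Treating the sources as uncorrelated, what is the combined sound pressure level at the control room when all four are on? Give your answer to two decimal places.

Incoherent sources sum as intensities:
L_total = 10·log₁₀(10^(62.1/10) + 10^(64.3/10) + 10^(67.3/10) + 10^(59.3/10)) = 10·log₁₀(10530000) = 70.23 dB SPL.

70.23 dB SPL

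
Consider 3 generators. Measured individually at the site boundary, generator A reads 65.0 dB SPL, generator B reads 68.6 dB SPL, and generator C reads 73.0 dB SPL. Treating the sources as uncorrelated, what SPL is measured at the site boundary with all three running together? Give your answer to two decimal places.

Add the sources as powers (linear), then convert back to dB:
L_total = 10·log₁₀(10^(65.0/10) + 10^(68.6/10) + 10^(73.0/10)) = 10·log₁₀(30360000) = 74.82 dB SPL.

74.82 dB SPL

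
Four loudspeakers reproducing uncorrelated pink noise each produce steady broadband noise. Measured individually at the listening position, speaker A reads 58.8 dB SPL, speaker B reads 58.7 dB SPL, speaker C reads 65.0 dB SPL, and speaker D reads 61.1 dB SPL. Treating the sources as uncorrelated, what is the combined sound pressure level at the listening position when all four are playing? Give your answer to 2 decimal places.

Incoherent sources sum as intensities:
L_total = 10·log₁₀(10^(58.8/10) + 10^(58.7/10) + 10^(65.0/10) + 10^(61.1/10)) = 10·log₁₀(5950000) = 67.75 dB SPL.

67.75 dB SPL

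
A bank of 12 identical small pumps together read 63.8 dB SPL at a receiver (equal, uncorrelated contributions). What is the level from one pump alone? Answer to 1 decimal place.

53.0 dB SPL

12 equal incoherent sources add 10·log₁₀(12) = 10.79 dB over one source.
L_one = 63.8 − 10.79 = 53.0 dB SPL.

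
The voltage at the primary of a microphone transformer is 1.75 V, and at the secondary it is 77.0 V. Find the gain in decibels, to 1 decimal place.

For a voltage ratio, dB = 20·log₁₀(V₂/V₁).
20·log₁₀(77.0/1.75) = 20·log₁₀(44.00) = 32.9 dB.

32.9 dB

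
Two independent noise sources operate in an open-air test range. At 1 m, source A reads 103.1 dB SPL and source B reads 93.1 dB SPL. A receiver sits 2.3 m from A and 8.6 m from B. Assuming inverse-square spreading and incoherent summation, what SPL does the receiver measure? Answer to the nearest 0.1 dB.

95.9 dB SPL

At the listener: L_A = 103.1 − 20·log₁₀(2.3) = 95.87 dB; L_B = 93.1 − 20·log₁₀(8.6) = 74.41 dB.
Combined: 10·log₁₀(10^(95.87/10)+10^(74.41/10)) = 95.9 dB SPL.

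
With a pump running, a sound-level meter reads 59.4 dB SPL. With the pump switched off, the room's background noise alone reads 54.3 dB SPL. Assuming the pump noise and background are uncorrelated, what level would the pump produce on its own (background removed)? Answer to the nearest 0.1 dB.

57.8 dB SPL

Remove the background by subtracting linear intensities:
L_src = 10·log₁₀(10^(59.4/10) − 10^(54.3/10)) = 10·log₁₀(601800) = 57.8 dB SPL.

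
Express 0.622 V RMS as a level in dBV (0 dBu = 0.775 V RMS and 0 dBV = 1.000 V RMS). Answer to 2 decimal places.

-4.12 dBV

dBV = 20·log₁₀(V / 1.000 V).
20·log₁₀(0.622/1.000) = -4.12 dBV.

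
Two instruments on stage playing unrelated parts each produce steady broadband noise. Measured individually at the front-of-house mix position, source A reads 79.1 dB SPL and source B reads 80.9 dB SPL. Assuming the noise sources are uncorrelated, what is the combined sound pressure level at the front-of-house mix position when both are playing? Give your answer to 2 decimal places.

83.10 dB SPL

Incoherent sources sum as intensities:
L_total = 10·log₁₀(10^(79.1/10) + 10^(80.9/10)) = 10·log₁₀(204300000) = 83.10 dB SPL.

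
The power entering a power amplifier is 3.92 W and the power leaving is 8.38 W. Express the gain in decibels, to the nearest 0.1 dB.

3.3 dB

For a power ratio, dB = 10·log₁₀(P₂/P₁).
10·log₁₀(8.38/3.92) = 10·log₁₀(2.138) = 3.3 dB.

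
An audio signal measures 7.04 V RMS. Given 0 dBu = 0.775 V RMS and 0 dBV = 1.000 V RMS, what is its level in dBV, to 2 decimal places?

+16.95 dBV

dBV = 20·log₁₀(V / 1.000 V).
20·log₁₀(7.04/1.000) = +16.95 dBV.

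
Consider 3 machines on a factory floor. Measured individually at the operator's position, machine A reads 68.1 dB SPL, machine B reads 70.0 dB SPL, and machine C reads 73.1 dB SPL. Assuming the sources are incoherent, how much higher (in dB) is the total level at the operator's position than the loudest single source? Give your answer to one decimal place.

Uncorrelated sources add in intensity (power), not in dB.
L_total = 10·log₁₀(10^(68.1/10) + 10^(70.0/10) + 10^(73.1/10)) = 75.67 dB SPL.
Excess over the loudest (73.1 dB): 75.67 − 73.1 = 2.6 dB.

2.6 dB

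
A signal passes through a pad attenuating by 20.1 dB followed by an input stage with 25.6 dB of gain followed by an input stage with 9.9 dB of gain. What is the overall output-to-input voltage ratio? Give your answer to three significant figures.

5.89

Net gain = (−20.1) + 25.6 + 9.9 = 15.4 dB.
Voltage ratio = 10^(15.4/20) = 5.89.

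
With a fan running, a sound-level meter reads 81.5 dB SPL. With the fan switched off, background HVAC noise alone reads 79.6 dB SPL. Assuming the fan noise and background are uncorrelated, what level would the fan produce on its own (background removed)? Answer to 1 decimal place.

Remove the background by subtracting linear intensities:
L_src = 10·log₁₀(10^(81.5/10) − 10^(79.6/10)) = 10·log₁₀(50050000) = 77.0 dB SPL.

77.0 dB SPL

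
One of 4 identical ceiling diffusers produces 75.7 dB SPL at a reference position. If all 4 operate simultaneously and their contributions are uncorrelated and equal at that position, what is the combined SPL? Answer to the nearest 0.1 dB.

4 equal incoherent sources raise the level by 10·log₁₀(4) = 6.02 dB.
L_total = 75.7 + 6.02 = 81.7 dB SPL.

81.7 dB SPL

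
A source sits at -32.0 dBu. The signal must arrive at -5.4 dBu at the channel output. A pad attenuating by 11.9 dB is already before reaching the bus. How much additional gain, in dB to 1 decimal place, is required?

38.5 dB

The required make-up gain is the shortfall in the dB sum.
G = -5.4 − (-32.0) + 11.9 = 38.5 dB.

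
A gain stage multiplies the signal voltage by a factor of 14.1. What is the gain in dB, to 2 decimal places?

For a voltage ratio, dB = 20·log₁₀(V₂/V₁).
20·log₁₀(14.1) = 22.98 dB.

22.98 dB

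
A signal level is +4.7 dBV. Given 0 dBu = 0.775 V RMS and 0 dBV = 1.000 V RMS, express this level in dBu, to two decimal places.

The offset between the scales is 20·log₁₀(0.775/1.000) = −2.214 dB.
So dBu = +4.7 + 2.214 = +6.91 dBu.

+6.91 dBu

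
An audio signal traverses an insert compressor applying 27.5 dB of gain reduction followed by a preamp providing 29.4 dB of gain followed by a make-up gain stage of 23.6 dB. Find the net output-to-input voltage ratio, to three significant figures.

18.8

Net gain = (−27.5) + 29.4 + 23.6 = 25.5 dB.
Voltage ratio = 10^(25.5/20) = 18.8.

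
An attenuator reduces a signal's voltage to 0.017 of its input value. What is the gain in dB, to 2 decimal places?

Voltage is an amplitude quantity, so gain = 20·log₁₀(V_out/V_in).
20·log₁₀(0.017) = -35.39 dB.

-35.39 dB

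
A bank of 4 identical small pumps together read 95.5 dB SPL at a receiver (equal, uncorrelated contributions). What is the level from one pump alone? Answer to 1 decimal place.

4 equal incoherent sources add 10·log₁₀(4) = 6.02 dB over one source.
L_one = 95.5 − 6.02 = 89.5 dB SPL.

89.5 dB SPL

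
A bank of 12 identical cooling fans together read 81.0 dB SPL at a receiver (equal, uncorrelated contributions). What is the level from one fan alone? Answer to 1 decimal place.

12 equal incoherent sources add 10·log₁₀(12) = 10.79 dB over one source.
L_one = 81.0 − 10.79 = 70.2 dB SPL.

70.2 dB SPL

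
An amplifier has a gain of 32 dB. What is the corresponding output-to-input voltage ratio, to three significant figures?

39.8

Voltage ratio = 10^(dB/20).
10^(32/20) = 10^(1.600) = 39.8.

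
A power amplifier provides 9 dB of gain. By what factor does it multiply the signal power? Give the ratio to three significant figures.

Power ratio = 10^(dB/10).
10^(9/10) = 10^(0.9000) = 7.94.

7.94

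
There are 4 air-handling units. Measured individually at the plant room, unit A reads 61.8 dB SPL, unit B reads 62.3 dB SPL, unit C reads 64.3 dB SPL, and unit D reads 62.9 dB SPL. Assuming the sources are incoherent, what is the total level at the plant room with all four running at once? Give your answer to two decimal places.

Add the sources as powers (linear), then convert back to dB:
L_total = 10·log₁₀(10^(61.8/10) + 10^(62.3/10) + 10^(64.3/10) + 10^(62.9/10)) = 10·log₁₀(7853000) = 68.95 dB SPL.

68.95 dB SPL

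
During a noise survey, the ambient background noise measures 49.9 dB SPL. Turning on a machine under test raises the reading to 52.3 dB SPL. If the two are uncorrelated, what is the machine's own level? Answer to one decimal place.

Remove the background by subtracting linear intensities:
L_src = 10·log₁₀(10^(52.3/10) − 10^(49.9/10)) = 10·log₁₀(72100) = 48.6 dB SPL.

48.6 dB SPL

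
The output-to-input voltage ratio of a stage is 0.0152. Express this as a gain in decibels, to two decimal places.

Voltage is an amplitude quantity, so gain = 20·log₁₀(V_out/V_in).
20·log₁₀(0.0152) = -36.36 dB.

-36.36 dB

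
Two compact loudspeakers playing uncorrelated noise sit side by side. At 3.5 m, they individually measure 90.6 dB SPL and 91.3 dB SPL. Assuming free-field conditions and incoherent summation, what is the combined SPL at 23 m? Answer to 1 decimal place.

Combined at 3.5 m: 10·log₁₀(10^(90.6/10)+10^(91.3/10)) = 93.97 dB SPL.
Then apply −20·log₁₀(23/3.5) = -16.35 dB → 77.6 dB SPL.

77.6 dB SPL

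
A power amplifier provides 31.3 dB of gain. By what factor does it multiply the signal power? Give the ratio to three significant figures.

Power ratio = 10^(dB/10).
10^(31.3/10) = 10^(3.130) = 1350.

1350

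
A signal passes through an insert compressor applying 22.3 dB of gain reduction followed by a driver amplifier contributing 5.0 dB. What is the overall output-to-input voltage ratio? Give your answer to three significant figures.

0.136

Net gain = (−22.3) + 5.0 = -17.3 dB.
Voltage ratio = 10^(-17.3/20) = 0.136.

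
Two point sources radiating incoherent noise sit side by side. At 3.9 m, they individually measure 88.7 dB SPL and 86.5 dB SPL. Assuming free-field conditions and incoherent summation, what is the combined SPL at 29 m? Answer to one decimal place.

73.3 dB SPL

Combined at 3.9 m: 10·log₁₀(10^(88.7/10)+10^(86.5/10)) = 90.75 dB SPL.
Then apply −20·log₁₀(29/3.9) = -17.43 dB → 73.3 dB SPL.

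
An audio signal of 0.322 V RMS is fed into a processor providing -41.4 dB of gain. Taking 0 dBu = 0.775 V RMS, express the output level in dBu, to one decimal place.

-49.0 dBu

Input level: 20·log₁₀(0.322/0.775) = -7.63 dBu.
Output: -7.63 − 41.4 = -49.0 dBu.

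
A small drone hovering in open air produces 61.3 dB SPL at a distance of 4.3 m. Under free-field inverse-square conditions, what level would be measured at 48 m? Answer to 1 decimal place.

Free-field point source: level drops by 20·log₁₀ of the distance ratio.
ΔL = −20·log₁₀(48/4.3) = -20.96 dB, so L₂ = 61.3 + (-20.96) = 40.3 dB SPL.

40.3 dB SPL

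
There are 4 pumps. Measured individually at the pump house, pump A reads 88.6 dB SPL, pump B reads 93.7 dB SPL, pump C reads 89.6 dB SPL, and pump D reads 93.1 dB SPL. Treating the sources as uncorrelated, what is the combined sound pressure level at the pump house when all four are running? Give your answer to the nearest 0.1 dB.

97.8 dB SPL

Add the sources as powers (linear), then convert back to dB:
L_total = 10·log₁₀(10^(88.6/10) + 10^(93.7/10) + 10^(89.6/10) + 10^(93.1/10)) = 10·log₁₀(6022000000) = 97.8 dB SPL.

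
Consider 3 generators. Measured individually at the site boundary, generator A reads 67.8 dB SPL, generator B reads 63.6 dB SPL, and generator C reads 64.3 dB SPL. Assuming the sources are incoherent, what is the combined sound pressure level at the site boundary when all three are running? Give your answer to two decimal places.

Incoherent sources sum as intensities:
L_total = 10·log₁₀(10^(67.8/10) + 10^(63.6/10) + 10^(64.3/10)) = 10·log₁₀(11010000) = 70.42 dB SPL.

70.42 dB SPL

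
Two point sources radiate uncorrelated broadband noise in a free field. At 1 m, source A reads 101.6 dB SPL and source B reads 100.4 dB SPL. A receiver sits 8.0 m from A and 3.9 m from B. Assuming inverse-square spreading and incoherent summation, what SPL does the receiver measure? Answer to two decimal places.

89.76 dB SPL

At the listener: L_A = 101.6 − 20·log₁₀(8.0) = 83.538 dB; L_B = 100.4 − 20·log₁₀(3.9) = 88.579 dB.
Combined: 10·log₁₀(10^(83.538/10)+10^(88.579/10)) = 89.76 dB SPL.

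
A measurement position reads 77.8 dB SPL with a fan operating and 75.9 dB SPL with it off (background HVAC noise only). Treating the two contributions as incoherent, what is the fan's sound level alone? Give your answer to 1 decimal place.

Background correction is a power subtraction:
L_src = 10·log₁₀(10^(77.8/10) − 10^(75.9/10)) = 10·log₁₀(21350000) = 73.3 dB SPL.

73.3 dB SPL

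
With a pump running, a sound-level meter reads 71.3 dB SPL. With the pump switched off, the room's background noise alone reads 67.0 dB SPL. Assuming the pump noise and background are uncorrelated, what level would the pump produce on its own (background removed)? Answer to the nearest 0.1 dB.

Subtract intensities: L_src = 10·log₁₀(10^(L_total/10) − 10^(L_bg/10)).
L_src = 10·log₁₀(10^(71.3/10) − 10^(67.0/10)) = 10·log₁₀(8478000) = 69.3 dB SPL.

69.3 dB SPL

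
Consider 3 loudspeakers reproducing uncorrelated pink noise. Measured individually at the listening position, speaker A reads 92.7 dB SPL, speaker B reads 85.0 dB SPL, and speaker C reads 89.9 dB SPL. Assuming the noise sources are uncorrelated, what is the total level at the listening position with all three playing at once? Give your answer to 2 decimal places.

94.99 dB SPL

Uncorrelated sources add in intensity (power), not in dB.
L_total = 10·log₁₀(10^(92.7/10) + 10^(85.0/10) + 10^(89.9/10)) = 10·log₁₀(3156000000) = 94.99 dB SPL.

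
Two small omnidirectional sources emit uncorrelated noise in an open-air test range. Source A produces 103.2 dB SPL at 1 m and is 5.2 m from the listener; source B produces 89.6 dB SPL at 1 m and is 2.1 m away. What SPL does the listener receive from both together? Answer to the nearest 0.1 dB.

89.9 dB SPL

At the listener: L_A = 103.2 − 20·log₁₀(5.2) = 88.88 dB; L_B = 89.6 − 20·log₁₀(2.1) = 83.16 dB.
Combined: 10·log₁₀(10^(88.88/10)+10^(83.16/10)) = 89.9 dB SPL.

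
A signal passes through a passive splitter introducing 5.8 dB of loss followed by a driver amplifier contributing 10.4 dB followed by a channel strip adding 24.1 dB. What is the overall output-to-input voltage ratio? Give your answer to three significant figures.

27.2

Net gain = (−5.8) + 10.4 + 24.1 = 28.7 dB.
Voltage ratio = 10^(28.7/20) = 27.2.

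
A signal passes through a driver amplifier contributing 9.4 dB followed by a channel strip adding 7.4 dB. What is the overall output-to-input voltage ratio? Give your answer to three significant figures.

Net gain = 9.4 + 7.4 = 16.8 dB.
Voltage ratio = 10^(16.8/20) = 6.92.

6.92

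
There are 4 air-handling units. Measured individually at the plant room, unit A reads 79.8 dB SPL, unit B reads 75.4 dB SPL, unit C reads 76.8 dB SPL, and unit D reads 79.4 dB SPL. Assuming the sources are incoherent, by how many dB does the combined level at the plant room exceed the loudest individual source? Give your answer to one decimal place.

4.4 dB

Uncorrelated sources add in intensity (power), not in dB.
L_total = 10·log₁₀(10^(79.8/10) + 10^(75.4/10) + 10^(76.8/10) + 10^(79.4/10)) = 84.23 dB SPL.
Excess over the loudest (79.8 dB): 84.23 − 79.8 = 4.4 dB.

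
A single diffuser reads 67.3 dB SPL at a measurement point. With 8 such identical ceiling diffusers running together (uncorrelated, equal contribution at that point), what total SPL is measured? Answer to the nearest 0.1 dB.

76.3 dB SPL

8 equal incoherent sources raise the level by 10·log₁₀(8) = 9.03 dB.
L_total = 67.3 + 9.03 = 76.3 dB SPL.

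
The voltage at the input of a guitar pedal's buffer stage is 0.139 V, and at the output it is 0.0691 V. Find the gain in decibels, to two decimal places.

Voltage is an amplitude quantity, so gain = 20·log₁₀(V_out/V_in).
20·log₁₀(0.0691/0.139) = 20·log₁₀(0.4971) = -6.07 dB.

-6.07 dB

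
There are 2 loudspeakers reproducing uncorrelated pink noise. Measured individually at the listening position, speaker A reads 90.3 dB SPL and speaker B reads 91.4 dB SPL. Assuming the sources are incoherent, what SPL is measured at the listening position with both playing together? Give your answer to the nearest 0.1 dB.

Incoherent sources sum as intensities:
L_total = 10·log₁₀(10^(90.3/10) + 10^(91.4/10)) = 10·log₁₀(2452000000) = 93.9 dB SPL.

93.9 dB SPL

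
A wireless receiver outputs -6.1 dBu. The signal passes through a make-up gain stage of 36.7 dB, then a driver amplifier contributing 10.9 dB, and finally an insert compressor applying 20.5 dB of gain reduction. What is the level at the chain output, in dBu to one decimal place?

+21.0 dBu

Gain stages sum in dB:
-6.1 + 36.7 + 10.9 − 20.5 = +21.0 dBu.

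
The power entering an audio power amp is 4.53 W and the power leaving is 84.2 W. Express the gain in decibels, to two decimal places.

For a power ratio, dB = 10·log₁₀(P₂/P₁).
10·log₁₀(84.2/4.53) = 10·log₁₀(18.59) = 12.69 dB.

12.69 dB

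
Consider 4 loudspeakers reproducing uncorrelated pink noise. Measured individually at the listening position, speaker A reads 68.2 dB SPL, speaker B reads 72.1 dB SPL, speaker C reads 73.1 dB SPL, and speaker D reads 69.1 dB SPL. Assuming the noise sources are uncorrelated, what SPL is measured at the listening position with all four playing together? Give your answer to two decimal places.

77.11 dB SPL

Add the sources as powers (linear), then convert back to dB:
L_total = 10·log₁₀(10^(68.2/10) + 10^(72.1/10) + 10^(73.1/10) + 10^(69.1/10)) = 10·log₁₀(51370000) = 77.11 dB SPL.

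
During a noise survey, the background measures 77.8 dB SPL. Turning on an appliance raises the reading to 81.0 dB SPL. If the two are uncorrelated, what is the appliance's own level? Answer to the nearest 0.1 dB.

Remove the background by subtracting linear intensities:
L_src = 10·log₁₀(10^(81.0/10) − 10^(77.8/10)) = 10·log₁₀(65640000) = 78.2 dB SPL.

78.2 dB SPL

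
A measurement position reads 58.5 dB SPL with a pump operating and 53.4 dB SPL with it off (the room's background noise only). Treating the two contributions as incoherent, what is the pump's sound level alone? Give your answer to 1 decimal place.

Background correction is a power subtraction:
L_src = 10·log₁₀(10^(58.5/10) − 10^(53.4/10)) = 10·log₁₀(489200) = 56.9 dB SPL.

56.9 dB SPL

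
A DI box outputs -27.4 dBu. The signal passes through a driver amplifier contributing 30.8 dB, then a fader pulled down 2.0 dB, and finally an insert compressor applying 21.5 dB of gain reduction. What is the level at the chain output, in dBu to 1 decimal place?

Gain stages sum in dB:
-27.4 + 30.8 − 2.0 − 21.5 = -20.1 dBu.

-20.1 dBu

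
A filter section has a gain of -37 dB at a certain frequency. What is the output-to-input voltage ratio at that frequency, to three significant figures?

Voltage ratio = 10^(dB/20).
10^(-37/20) = 10^(-1.850) = 0.0141.

0.0141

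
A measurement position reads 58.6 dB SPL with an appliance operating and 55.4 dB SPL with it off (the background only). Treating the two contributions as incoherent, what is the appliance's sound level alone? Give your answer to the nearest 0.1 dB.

Remove the background by subtracting linear intensities:
L_src = 10·log₁₀(10^(58.6/10) − 10^(55.4/10)) = 10·log₁₀(377700) = 55.8 dB SPL.

55.8 dB SPL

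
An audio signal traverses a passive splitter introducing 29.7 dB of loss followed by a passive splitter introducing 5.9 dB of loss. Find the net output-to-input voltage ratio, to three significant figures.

0.0166

Net gain = (−29.7) + (−5.9) = -35.6 dB.
Voltage ratio = 10^(-35.6/20) = 0.0166.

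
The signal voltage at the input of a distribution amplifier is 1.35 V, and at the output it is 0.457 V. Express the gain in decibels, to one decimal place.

-9.4 dB

For a voltage ratio, dB = 20·log₁₀(V₂/V₁).
20·log₁₀(0.457/1.35) = 20·log₁₀(0.3385) = -9.4 dB.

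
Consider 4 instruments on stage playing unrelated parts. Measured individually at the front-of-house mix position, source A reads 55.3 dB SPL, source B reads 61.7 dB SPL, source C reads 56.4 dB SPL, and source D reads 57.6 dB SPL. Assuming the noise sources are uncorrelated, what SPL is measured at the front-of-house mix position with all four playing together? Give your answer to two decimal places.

Incoherent sources sum as intensities:
L_total = 10·log₁₀(10^(55.3/10) + 10^(61.7/10) + 10^(56.4/10) + 10^(57.6/10)) = 10·log₁₀(2830000) = 64.52 dB SPL.

64.52 dB SPL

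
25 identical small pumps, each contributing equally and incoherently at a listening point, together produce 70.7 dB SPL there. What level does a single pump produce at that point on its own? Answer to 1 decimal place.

56.7 dB SPL

25 equal incoherent sources add 10·log₁₀(25) = 13.98 dB over one source.
L_one = 70.7 − 13.98 = 56.7 dB SPL.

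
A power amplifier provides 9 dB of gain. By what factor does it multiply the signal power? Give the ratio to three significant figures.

7.94

Power ratio = 10^(dB/10).
10^(9/10) = 10^(0.9000) = 7.94.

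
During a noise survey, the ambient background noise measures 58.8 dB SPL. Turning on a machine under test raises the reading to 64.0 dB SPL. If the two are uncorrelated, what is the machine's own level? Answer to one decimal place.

62.4 dB SPL

Subtract intensities: L_src = 10·log₁₀(10^(L_total/10) − 10^(L_bg/10)).
L_src = 10·log₁₀(10^(64.0/10) − 10^(58.8/10)) = 10·log₁₀(1753000) = 62.4 dB SPL.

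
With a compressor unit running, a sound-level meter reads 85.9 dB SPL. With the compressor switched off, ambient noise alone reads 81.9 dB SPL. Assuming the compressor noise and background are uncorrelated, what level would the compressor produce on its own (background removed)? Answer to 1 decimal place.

83.7 dB SPL

Subtract intensities: L_src = 10·log₁₀(10^(L_total/10) − 10^(L_bg/10)).
L_src = 10·log₁₀(10^(85.9/10) − 10^(81.9/10)) = 10·log₁₀(234200000) = 83.7 dB SPL.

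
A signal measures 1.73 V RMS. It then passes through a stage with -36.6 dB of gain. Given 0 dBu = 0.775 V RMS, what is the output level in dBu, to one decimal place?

Input level: 20·log₁₀(1.73/0.775) = 6.97 dBu.
Output: 6.97 − 36.6 = -29.6 dBu.

-29.6 dBu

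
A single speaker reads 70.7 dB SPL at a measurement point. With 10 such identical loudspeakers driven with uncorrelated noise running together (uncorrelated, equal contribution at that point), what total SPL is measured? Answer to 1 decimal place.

10 equal incoherent sources raise the level by 10·log₁₀(10) = 10.00 dB.
L_total = 70.7 + 10.00 = 80.7 dB SPL.

80.7 dB SPL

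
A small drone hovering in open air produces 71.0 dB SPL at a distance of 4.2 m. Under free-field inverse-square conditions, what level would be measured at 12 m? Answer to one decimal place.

Free-field point source: level drops by 20·log₁₀ of the distance ratio.
ΔL = −20·log₁₀(12/4.2) = -9.12 dB, so L₂ = 71.0 + (-9.12) = 61.9 dB SPL.

61.9 dB SPL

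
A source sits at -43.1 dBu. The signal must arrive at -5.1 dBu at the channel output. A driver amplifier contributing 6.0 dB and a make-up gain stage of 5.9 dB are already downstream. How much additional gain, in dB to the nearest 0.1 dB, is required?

26.1 dB

The required make-up gain is the shortfall in the dB sum.
G = -5.1 − (-43.1) − 6.0 − 5.9 = 26.1 dB.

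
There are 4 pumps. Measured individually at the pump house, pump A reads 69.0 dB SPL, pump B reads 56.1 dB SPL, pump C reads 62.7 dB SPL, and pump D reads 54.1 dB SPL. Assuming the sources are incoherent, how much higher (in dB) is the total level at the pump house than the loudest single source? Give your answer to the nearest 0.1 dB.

1.2 dB

Uncorrelated sources add in intensity (power), not in dB.
L_total = 10·log₁₀(10^(69.0/10) + 10^(56.1/10) + 10^(62.7/10) + 10^(54.1/10)) = 70.20 dB SPL.
Excess over the loudest (69.0 dB): 70.20 − 69.0 = 1.2 dB.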